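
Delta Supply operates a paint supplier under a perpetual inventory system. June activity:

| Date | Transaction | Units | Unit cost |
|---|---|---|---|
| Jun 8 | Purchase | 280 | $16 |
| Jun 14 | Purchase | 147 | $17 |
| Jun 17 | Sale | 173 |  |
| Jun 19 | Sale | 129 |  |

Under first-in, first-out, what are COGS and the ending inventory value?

COGS = $4,854; ending inventory = $2,125

Jun 17, 173 sold [FIFO — oldest first]: 173 @ $16 = $2,768
Jun 19, 129 sold [FIFO — oldest first]: 107 @ $16 + 22 @ $17 = $2,086
Total COGS = $2,768 + $2,086 = $4,854
Ending inventory: 125 @ $17 = $2,125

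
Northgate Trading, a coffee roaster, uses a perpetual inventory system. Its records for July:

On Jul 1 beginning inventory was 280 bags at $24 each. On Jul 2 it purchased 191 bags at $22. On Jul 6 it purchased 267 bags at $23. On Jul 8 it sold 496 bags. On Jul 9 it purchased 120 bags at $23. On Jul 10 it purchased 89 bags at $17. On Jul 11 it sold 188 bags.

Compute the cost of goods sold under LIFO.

COGS = $15,045

Jul 8, 496 sold [LIFO — newest first]: 267 @ $23 + 191 @ $22 + 38 @ $24 = $11,255
Jul 11, 188 sold [LIFO — newest first]: 89 @ $17 + 99 @ $23 = $3,790
Total COGS = $11,255 + $3,790 = $15,045
Ending inventory: 242 @ $24 + 21 @ $23 = $6,291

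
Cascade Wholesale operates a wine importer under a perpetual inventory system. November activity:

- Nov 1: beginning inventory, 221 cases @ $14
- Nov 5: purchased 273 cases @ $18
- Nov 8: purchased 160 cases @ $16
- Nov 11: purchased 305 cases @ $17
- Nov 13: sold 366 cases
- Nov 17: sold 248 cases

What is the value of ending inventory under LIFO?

Ending inventory = $5,326

Nov 13, 366 sold [LIFO — newest first]: 305 @ $17 + 61 @ $16 = $6,161
Nov 17, 248 sold [LIFO — newest first]: 99 @ $16 + 149 @ $18 = $4,266
Total COGS = $6,161 + $4,266 = $10,427
Ending inventory: 221 @ $14 + 124 @ $18 = $5,326
Check: goods available $15,753 = COGS $10,427 + ending $5,326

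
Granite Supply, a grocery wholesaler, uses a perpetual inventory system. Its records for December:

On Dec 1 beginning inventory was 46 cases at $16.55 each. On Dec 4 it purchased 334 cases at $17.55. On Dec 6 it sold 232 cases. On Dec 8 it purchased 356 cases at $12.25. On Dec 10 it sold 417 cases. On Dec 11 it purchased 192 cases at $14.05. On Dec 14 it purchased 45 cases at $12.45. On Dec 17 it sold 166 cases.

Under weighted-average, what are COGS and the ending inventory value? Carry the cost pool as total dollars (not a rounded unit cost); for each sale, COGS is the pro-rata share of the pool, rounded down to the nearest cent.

After Dec 1: 46 on hand, pool $761.30 (≈ $16.5500 each)
After Dec 4: 380 on hand, pool $6,623.00 (≈ $17.4289 each)
Dec 6, sell 232: 232/380 × $6,623.00 → $4,043.51
After Dec 8: 504 on hand, pool $6,940.49 (≈ $13.7708 each)
Dec 10, sell 417: 417/504 × $6,940.49 → $5,742.42
After Dec 11: 279 on hand, pool $3,895.67 (≈ $13.9630 each)
After Dec 14: 324 on hand, pool $4,455.92 (≈ $13.7528 each)
Dec 17, sell 166: 166/324 × $4,455.92 → $2,282.97
Total COGS = $4,043.51 + $5,742.42 + $2,282.97 = $12,068.90
Ending inventory (cost pool remaining) = $2,172.95

COGS = $12,068.90; ending inventory = $2,172.95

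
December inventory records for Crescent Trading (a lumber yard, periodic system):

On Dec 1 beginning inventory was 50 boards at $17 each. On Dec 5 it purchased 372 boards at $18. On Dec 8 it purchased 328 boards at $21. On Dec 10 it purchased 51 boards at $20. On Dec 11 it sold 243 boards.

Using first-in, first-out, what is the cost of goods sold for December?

COGS = $4,324

Dec 11, 243 sold [FIFO — oldest first]: 50 @ $17 + 193 @ $18 = $4,324
Ending inventory: 179 @ $18 + 328 @ $21 + 51 @ $20 = $11,130
Check: goods available $15,454 = COGS $4,324 + ending $11,130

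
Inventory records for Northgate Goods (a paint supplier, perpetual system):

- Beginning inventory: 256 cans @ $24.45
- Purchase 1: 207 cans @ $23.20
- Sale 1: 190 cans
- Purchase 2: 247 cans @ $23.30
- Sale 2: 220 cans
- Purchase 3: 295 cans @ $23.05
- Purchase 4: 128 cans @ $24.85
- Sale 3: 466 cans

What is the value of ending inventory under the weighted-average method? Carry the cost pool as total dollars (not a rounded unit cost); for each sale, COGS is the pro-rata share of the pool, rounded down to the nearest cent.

After Beginning: 256 on hand, pool $6,259.20 (≈ $24.4500 each)
After Purchase 1: 463 on hand, pool $11,061.60 (≈ $23.8911 each)
Sale 1, sell 190: 190/463 × $11,061.60 → $4,539.31
After Purchase 2: 520 on hand, pool $12,277.39 (≈ $23.6104 each)
Sale 2, sell 220: 220/520 × $12,277.39 → $5,194.28
After Purchase 3: 595 on hand, pool $13,882.86 (≈ $23.3325 each)
After Purchase 4: 723 on hand, pool $17,063.66 (≈ $23.6012 each)
Sale 3, sell 466: 466/723 × $17,063.66 → $10,998.15
Total COGS = $4,539.31 + $5,194.28 + $10,998.15 = $20,731.74
Ending inventory (cost pool remaining) = $6,065.51

Ending inventory = $6,065.51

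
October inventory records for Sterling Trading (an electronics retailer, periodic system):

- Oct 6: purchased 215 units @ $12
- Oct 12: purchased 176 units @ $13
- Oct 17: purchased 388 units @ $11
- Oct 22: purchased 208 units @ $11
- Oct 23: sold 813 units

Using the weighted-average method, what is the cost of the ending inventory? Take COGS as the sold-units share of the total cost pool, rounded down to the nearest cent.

Oct 23, sell 813: 813/987 × $11,424.00 → $9,410.04
Ending inventory (cost pool remaining) = $2,013.96
Check: goods available $11,424.00 = COGS $9,410.04 + ending $2,013.96

Ending inventory = $2,013.96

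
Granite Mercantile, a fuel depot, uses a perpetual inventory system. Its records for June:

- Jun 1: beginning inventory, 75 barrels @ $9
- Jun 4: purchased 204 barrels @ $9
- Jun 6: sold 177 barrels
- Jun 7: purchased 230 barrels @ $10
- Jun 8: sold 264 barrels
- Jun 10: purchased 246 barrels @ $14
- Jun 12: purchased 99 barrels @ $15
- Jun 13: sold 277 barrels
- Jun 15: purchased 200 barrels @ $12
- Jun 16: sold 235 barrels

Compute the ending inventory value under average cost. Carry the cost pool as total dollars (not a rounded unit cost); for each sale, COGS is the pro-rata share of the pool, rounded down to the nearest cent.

Ending inventory = $1,274.58

After Jun 1: 75 on hand, pool $675.00 (≈ $9.0000 each)
After Jun 4: 279 on hand, pool $2,511.00 (≈ $9.0000 each)
Jun 6, sell 177: 177/279 × $2,511.00 → $1,593.00
After Jun 7: 332 on hand, pool $3,218.00 (≈ $9.6928 each)
Jun 8, sell 264: 264/332 × $3,218.00 → $2,558.89
After Jun 10: 314 on hand, pool $4,103.11 (≈ $13.0672 each)
After Jun 12: 413 on hand, pool $5,588.11 (≈ $13.5305 each)
Jun 13, sell 277: 277/413 × $5,588.11 → $3,747.95
After Jun 15: 336 on hand, pool $4,240.16 (≈ $12.6195 each)
Jun 16, sell 235: 235/336 × $4,240.16 → $2,965.58
Total COGS = $1,593.00 + $2,558.89 + $3,747.95 + $2,965.58 = $10,865.42
Ending inventory (cost pool remaining) = $1,274.58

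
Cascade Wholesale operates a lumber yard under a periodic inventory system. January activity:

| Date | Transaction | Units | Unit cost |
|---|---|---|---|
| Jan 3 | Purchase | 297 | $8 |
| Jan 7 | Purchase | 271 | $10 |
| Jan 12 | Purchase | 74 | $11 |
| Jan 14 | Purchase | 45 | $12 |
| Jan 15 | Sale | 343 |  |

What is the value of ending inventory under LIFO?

Jan 15, 343 sold [LIFO — newest first]: 45 @ $12 + 74 @ $11 + 224 @ $10 = $3,594
Ending inventory: 297 @ $8 + 47 @ $10 = $2,846

Ending inventory = $2,846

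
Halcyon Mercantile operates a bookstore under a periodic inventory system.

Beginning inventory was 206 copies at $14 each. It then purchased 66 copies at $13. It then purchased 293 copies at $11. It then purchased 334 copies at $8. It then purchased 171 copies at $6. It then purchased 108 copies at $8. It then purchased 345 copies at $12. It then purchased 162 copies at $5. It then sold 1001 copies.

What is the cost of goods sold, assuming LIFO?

COGS = $8,560

Sale 1 (1001) [LIFO — newest first]: 162 @ $5 + 345 @ $12 + 108 @ $8 + 171 @ $6 + 215 @ $8 = $8,560
Ending inventory: 206 @ $14 + 66 @ $13 + 293 @ $11 + 119 @ $8 = $7,917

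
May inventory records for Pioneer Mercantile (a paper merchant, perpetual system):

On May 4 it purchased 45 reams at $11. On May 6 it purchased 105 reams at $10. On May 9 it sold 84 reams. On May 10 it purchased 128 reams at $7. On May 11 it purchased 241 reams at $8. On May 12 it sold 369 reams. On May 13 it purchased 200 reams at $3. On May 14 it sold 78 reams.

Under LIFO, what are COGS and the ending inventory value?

May 9, 84 sold [LIFO — newest first]: 84 @ $10 = $840
May 12, 369 sold [LIFO — newest first]: 241 @ $8 + 128 @ $7 = $2,824
May 14, 78 sold [LIFO — newest first]: 78 @ $3 = $234
Total COGS = $840 + $2,824 + $234 = $3,898
Ending inventory: 45 @ $11 + 21 @ $10 + 122 @ $3 = $1,071

COGS = $3,898; ending inventory = $1,071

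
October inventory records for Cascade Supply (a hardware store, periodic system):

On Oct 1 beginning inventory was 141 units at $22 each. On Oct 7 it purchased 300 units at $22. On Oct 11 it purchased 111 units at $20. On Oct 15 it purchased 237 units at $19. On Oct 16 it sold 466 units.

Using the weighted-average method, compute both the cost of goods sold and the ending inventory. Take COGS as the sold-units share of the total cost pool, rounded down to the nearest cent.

COGS = $9,700.95; ending inventory = $6,724.05

Oct 16, sell 466: 466/789 × $16,425.00 → $9,700.95
Ending inventory (cost pool remaining) = $6,724.05
Check: goods available $16,425.00 = COGS $9,700.95 + ending $6,724.05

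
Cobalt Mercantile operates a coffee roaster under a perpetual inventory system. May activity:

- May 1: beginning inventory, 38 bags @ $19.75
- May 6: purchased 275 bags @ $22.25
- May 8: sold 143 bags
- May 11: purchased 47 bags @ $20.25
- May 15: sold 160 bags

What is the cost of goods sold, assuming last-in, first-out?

May 8, 143 sold [LIFO — newest first]: 143 @ $22.25 = $3,181.75
May 15, 160 sold [LIFO — newest first]: 47 @ $20.25 + 113 @ $22.25 = $3,466.00
Total COGS = $3,181.75 + $3,466.00 = $6,647.75
Ending inventory: 38 @ $19.75 + 19 @ $22.25 = $1,173.25

COGS = $6,647.75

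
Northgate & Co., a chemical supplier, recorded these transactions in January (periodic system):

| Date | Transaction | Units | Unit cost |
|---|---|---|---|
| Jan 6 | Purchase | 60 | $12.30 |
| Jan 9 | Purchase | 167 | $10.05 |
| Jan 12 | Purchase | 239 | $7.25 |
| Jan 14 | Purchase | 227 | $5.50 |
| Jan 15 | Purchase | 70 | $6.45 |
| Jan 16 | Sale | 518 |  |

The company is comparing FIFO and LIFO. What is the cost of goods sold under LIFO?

COGS = $3,302.25

FIFO COGS: 60 @ $12.30 + 167 @ $10.05 + 239 @ $7.25 + 52 @ $5.50 = $4,435.10
LIFO COGS: 70 @ $6.45 + 227 @ $5.50 + 221 @ $7.25 = $3,302.25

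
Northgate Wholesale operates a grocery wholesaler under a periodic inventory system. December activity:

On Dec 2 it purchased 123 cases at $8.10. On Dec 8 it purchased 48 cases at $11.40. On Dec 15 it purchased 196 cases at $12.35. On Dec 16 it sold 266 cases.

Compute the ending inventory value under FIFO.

Ending inventory = $1,247.35

Dec 16, 266 sold [FIFO — oldest first]: 123 @ $8.10 + 48 @ $11.40 + 95 @ $12.35 = $2,716.75
Ending inventory: 101 @ $12.35 = $1,247.35
Check: goods available $3,964.10 = COGS $2,716.75 + ending $1,247.35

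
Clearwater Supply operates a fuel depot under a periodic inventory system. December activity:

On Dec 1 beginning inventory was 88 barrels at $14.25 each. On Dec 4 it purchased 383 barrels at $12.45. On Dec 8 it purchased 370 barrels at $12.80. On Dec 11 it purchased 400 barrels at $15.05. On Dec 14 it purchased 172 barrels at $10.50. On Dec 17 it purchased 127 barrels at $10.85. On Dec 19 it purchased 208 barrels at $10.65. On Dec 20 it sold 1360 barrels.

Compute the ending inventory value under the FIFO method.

Dec 20, 1360 sold [FIFO — oldest first]: 88 @ $14.25 + 383 @ $12.45 + 370 @ $12.80 + 400 @ $15.05 + 119 @ $10.50 = $18,027.85
Ending inventory: 53 @ $10.50 + 127 @ $10.85 + 208 @ $10.65 = $4,149.65
Check: goods available $22,177.50 = COGS $18,027.85 + ending $4,149.65

Ending inventory = $4,149.65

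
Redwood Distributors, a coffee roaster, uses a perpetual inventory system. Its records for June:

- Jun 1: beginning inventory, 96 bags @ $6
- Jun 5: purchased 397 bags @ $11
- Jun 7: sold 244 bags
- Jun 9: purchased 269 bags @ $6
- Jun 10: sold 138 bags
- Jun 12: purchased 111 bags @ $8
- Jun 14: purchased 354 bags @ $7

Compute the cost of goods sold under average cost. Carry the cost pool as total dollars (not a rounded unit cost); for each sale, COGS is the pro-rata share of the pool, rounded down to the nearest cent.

COGS = $3,541.52

After Jun 1: 96 on hand, pool $576.00 (≈ $6.0000 each)
After Jun 5: 493 on hand, pool $4,943.00 (≈ $10.0264 each)
Jun 7, sell 244: 244/493 × $4,943.00 → $2,446.43
After Jun 9: 518 on hand, pool $4,110.57 (≈ $7.9355 each)
Jun 10, sell 138: 138/518 × $4,110.57 → $1,095.09
After Jun 12: 491 on hand, pool $3,903.48 (≈ $7.9501 each)
After Jun 14: 845 on hand, pool $6,381.48 (≈ $7.5520 each)
Total COGS = $2,446.43 + $1,095.09 = $3,541.52
Ending inventory (cost pool remaining) = $6,381.48
Check: goods available $9,923.00 = COGS $3,541.52 + ending $6,381.48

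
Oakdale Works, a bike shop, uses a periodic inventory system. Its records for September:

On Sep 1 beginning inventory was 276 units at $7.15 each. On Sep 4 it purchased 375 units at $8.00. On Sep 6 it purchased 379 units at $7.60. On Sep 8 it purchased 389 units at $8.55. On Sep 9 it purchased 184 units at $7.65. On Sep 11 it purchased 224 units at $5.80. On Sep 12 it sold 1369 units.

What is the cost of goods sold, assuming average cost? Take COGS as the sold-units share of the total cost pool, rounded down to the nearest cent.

COGS = $10,405.41

Sep 12, sell 1369: 1369/1827 × $13,886.55 → $10,405.41
Ending inventory (cost pool remaining) = $3,481.14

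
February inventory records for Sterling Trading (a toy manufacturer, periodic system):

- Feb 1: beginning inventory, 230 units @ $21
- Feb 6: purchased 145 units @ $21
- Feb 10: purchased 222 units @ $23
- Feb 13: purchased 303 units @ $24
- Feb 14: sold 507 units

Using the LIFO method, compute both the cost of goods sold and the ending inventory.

Feb 14, 507 sold [LIFO — newest first]: 303 @ $24 + 204 @ $23 = $11,964
Ending inventory: 230 @ $21 + 145 @ $21 + 18 @ $23 = $8,289

COGS = $11,964; ending inventory = $8,289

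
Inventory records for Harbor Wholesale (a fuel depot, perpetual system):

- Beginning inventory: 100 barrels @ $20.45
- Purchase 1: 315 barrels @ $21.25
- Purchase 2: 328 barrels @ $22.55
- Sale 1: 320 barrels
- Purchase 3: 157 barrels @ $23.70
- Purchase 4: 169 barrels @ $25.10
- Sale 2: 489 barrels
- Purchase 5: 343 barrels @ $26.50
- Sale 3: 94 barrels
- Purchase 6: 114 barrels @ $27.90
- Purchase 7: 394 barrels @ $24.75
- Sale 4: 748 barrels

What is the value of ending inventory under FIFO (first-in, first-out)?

Ending inventory = $6,657.75

Sale 1 (320) [FIFO — oldest first]: 100 @ $20.45 + 220 @ $21.25 = $6,720.00
Sale 2 (489) [FIFO — oldest first]: 95 @ $21.25 + 328 @ $22.55 + 66 @ $23.70 = $10,979.35
Sale 3 (94) [FIFO — oldest first]: 91 @ $23.70 + 3 @ $25.10 = $2,232.00
Sale 4 (748) [FIFO — oldest first]: 166 @ $25.10 + 343 @ $26.50 + 114 @ $27.90 + 125 @ $24.75 = $19,530.45
Total COGS = $6,720.00 + $10,979.35 + $2,232.00 + $19,530.45 = $39,461.80
Ending inventory: 269 @ $24.75 = $6,657.75
Check: goods available $46,119.55 = COGS $39,461.80 + ending $6,657.75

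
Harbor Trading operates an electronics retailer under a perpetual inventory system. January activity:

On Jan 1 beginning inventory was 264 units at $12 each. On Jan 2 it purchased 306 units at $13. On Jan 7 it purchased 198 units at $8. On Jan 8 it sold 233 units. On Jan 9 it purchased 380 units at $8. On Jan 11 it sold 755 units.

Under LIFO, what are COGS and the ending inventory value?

Jan 8, 233 sold [LIFO — newest first]: 198 @ $8 + 35 @ $13 = $2,039
Jan 11, 755 sold [LIFO — newest first]: 380 @ $8 + 271 @ $13 + 104 @ $12 = $7,811
Total COGS = $2,039 + $7,811 = $9,850
Ending inventory: 160 @ $12 = $1,920

COGS = $9,850; ending inventory = $1,920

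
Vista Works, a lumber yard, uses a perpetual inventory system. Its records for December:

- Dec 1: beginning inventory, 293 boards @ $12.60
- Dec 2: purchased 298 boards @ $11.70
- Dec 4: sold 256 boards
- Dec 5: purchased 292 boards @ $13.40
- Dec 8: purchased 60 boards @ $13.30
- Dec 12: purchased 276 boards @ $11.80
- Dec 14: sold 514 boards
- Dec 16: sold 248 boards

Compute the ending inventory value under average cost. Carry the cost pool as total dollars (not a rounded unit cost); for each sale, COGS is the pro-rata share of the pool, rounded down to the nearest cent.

After Dec 1: 293 on hand, pool $3,691.80 (≈ $12.6000 each)
After Dec 2: 591 on hand, pool $7,178.40 (≈ $12.1462 each)
Dec 4, sell 256: 256/591 × $7,178.40 → $3,109.42
After Dec 5: 627 on hand, pool $7,981.78 (≈ $12.7301 each)
After Dec 8: 687 on hand, pool $8,779.78 (≈ $12.7799 each)
After Dec 12: 963 on hand, pool $12,036.58 (≈ $12.4990 each)
Dec 14, sell 514: 514/963 × $12,036.58 → $6,424.50
Dec 16, sell 248: 248/449 × $5,612.08 → $3,099.76
Total COGS = $3,109.42 + $6,424.50 + $3,099.76 = $12,633.68
Ending inventory (cost pool remaining) = $2,512.32

Ending inventory = $2,512.32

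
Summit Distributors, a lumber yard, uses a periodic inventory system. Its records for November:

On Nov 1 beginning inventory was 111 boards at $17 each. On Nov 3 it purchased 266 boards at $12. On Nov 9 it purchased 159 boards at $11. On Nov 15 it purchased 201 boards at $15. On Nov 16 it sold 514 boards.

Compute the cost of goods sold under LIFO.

COGS = $6,612

Nov 16, 514 sold [LIFO — newest first]: 201 @ $15 + 159 @ $11 + 154 @ $12 = $6,612
Ending inventory: 111 @ $17 + 112 @ $12 = $3,231
Check: goods available $9,843 = COGS $6,612 + ending $3,231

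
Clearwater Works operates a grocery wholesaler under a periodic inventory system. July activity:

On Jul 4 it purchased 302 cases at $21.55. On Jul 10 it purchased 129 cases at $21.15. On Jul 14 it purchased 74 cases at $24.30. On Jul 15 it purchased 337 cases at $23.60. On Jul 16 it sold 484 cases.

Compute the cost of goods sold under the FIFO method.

COGS = $10,524.35

Jul 16, 484 sold [FIFO — oldest first]: 302 @ $21.55 + 129 @ $21.15 + 53 @ $24.30 = $10,524.35
Ending inventory: 21 @ $24.30 + 337 @ $23.60 = $8,463.50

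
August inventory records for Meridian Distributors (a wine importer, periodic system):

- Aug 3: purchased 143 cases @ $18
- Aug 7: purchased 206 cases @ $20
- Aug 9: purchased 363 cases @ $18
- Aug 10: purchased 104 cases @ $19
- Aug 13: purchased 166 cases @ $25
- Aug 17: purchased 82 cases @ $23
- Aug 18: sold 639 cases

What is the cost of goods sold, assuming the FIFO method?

COGS = $11,914

Aug 18, 639 sold [FIFO — oldest first]: 143 @ $18 + 206 @ $20 + 290 @ $18 = $11,914
Ending inventory: 73 @ $18 + 104 @ $19 + 166 @ $25 + 82 @ $23 = $9,326
Check: goods available $21,240 = COGS $11,914 + ending $9,326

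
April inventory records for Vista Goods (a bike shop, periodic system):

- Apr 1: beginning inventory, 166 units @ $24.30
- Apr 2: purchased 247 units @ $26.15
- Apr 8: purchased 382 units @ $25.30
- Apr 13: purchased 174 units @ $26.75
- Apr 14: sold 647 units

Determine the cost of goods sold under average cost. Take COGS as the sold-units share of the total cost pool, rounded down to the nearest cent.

COGS = $16,566.90

Apr 14, sell 647: 647/969 × $24,811.95 → $16,566.90
Ending inventory (cost pool remaining) = $8,245.05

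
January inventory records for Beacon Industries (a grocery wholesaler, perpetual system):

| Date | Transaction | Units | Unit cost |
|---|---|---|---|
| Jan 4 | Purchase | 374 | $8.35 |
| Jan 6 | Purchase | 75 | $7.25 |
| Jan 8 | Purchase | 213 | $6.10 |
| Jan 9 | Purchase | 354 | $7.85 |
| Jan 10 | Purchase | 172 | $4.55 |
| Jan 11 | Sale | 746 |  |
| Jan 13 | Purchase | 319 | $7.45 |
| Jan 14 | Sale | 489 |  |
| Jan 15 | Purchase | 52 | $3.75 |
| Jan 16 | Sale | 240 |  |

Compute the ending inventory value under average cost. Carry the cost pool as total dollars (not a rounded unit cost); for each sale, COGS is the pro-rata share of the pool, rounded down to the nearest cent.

Ending inventory = $564.79

After Jan 4: 374 on hand, pool $3,122.90 (≈ $8.3500 each)
After Jan 6: 449 on hand, pool $3,666.65 (≈ $8.1663 each)
After Jan 8: 662 on hand, pool $4,965.95 (≈ $7.5014 each)
After Jan 9: 1016 on hand, pool $7,744.85 (≈ $7.6229 each)
After Jan 10: 1188 on hand, pool $8,527.45 (≈ $7.1780 each)
Jan 11, sell 746: 746/1188 × $8,527.45 → $5,354.77
After Jan 13: 761 on hand, pool $5,549.23 (≈ $7.2920 each)
Jan 14, sell 489: 489/761 × $5,549.23 → $3,565.79
After Jan 15: 324 on hand, pool $2,178.44 (≈ $6.7236 each)
Jan 16, sell 240: 240/324 × $2,178.44 → $1,613.65
Total COGS = $5,354.77 + $3,565.79 + $1,613.65 = $10,534.21
Ending inventory (cost pool remaining) = $564.79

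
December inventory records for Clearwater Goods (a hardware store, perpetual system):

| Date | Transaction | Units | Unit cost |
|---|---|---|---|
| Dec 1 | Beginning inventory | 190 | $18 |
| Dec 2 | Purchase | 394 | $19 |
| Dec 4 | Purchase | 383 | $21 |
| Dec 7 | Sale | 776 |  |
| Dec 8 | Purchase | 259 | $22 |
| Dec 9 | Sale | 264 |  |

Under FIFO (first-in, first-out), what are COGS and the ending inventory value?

COGS = $20,555; ending inventory = $4,092

Dec 7, 776 sold [FIFO — oldest first]: 190 @ $18 + 394 @ $19 + 192 @ $21 = $14,938
Dec 9, 264 sold [FIFO — oldest first]: 191 @ $21 + 73 @ $22 = $5,617
Total COGS = $14,938 + $5,617 = $20,555
Ending inventory: 186 @ $22 = $4,092
Check: goods available $24,647 = COGS $20,555 + ending $4,092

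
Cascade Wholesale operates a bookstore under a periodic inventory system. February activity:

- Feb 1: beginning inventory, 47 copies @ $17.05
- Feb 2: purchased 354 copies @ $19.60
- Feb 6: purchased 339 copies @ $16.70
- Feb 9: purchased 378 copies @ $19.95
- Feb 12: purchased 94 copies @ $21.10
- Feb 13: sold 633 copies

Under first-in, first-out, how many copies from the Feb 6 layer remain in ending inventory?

107

Feb 13, 633 sold [FIFO — oldest first]: 47 @ $17.05 + 354 @ $19.60 + 232 @ $16.70 = $11,614.15
Ending inventory: 107 @ $16.70 + 378 @ $19.95 + 94 @ $21.10 = $11,311.40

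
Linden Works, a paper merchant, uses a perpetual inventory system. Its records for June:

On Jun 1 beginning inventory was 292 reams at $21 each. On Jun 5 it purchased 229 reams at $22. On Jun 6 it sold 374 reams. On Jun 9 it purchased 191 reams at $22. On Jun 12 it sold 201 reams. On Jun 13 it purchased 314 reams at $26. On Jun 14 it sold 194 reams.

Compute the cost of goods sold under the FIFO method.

Jun 6, 374 sold [FIFO — oldest first]: 292 @ $21 + 82 @ $22 = $7,936
Jun 12, 201 sold [FIFO — oldest first]: 147 @ $22 + 54 @ $22 = $4,422
Jun 14, 194 sold [FIFO — oldest first]: 137 @ $22 + 57 @ $26 = $4,496
Total COGS = $7,936 + $4,422 + $4,496 = $16,854
Ending inventory: 257 @ $26 = $6,682

COGS = $16,854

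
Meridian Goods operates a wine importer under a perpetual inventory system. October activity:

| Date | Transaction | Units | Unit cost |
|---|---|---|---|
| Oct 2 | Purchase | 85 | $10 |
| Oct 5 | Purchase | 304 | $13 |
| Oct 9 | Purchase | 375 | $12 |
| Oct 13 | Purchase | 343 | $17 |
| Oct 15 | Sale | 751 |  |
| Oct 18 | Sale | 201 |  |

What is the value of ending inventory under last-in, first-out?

Oct 15, 751 sold [LIFO — newest first]: 343 @ $17 + 375 @ $12 + 33 @ $13 = $10,760
Oct 18, 201 sold [LIFO — newest first]: 201 @ $13 = $2,613
Total COGS = $10,760 + $2,613 = $13,373
Ending inventory: 85 @ $10 + 70 @ $13 = $1,760

Ending inventory = $1,760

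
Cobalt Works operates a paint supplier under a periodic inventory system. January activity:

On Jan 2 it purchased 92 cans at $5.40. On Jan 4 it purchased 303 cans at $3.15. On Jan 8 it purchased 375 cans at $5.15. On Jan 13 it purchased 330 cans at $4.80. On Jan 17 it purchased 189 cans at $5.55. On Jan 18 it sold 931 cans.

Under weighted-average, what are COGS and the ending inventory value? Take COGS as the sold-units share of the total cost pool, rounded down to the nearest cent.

Jan 18, sell 931: 931/1289 × $6,015.45 → $4,344.75
Ending inventory (cost pool remaining) = $1,670.70

COGS = $4,344.75; ending inventory = $1,670.70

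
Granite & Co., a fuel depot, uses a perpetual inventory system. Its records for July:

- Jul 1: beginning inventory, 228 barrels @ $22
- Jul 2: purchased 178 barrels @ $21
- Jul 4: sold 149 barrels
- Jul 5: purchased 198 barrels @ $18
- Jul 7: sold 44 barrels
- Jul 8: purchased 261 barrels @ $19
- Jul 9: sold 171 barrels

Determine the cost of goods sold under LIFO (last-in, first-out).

COGS = $7,170

Jul 4, 149 sold [LIFO — newest first]: 149 @ $21 = $3,129
Jul 7, 44 sold [LIFO — newest first]: 44 @ $18 = $792
Jul 9, 171 sold [LIFO — newest first]: 171 @ $19 = $3,249
Total COGS = $3,129 + $792 + $3,249 = $7,170
Ending inventory: 228 @ $22 + 29 @ $21 + 154 @ $18 + 90 @ $19 = $10,107
Check: goods available $17,277 = COGS $7,170 + ending $10,107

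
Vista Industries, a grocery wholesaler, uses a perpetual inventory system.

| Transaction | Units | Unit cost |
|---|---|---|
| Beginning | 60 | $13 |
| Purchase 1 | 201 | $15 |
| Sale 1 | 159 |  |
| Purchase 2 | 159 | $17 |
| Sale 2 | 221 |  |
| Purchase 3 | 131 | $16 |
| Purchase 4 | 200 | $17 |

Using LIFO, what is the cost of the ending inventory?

Ending inventory = $6,016

Sale 1 (159) [LIFO — newest first]: 159 @ $15 = $2,385
Sale 2 (221) [LIFO — newest first]: 159 @ $17 + 42 @ $15 + 20 @ $13 = $3,593
Total COGS = $2,385 + $3,593 = $5,978
Ending inventory: 40 @ $13 + 131 @ $16 + 200 @ $17 = $6,016
Check: goods available $11,994 = COGS $5,978 + ending $6,016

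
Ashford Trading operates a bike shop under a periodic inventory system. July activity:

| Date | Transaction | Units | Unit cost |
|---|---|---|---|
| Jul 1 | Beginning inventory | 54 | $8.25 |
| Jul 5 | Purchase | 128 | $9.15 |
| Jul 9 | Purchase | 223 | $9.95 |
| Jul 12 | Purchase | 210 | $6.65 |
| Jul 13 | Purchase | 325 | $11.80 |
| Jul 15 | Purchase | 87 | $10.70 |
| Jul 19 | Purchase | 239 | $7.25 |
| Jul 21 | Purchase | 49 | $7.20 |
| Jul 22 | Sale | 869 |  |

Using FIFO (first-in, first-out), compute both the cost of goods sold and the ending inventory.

Jul 22, 869 sold [FIFO — oldest first]: 54 @ $8.25 + 128 @ $9.15 + 223 @ $9.95 + 210 @ $6.65 + 254 @ $11.80 = $8,229.25
Ending inventory: 71 @ $11.80 + 87 @ $10.70 + 239 @ $7.25 + 49 @ $7.20 = $3,854.25

COGS = $8,229.25; ending inventory = $3,854.25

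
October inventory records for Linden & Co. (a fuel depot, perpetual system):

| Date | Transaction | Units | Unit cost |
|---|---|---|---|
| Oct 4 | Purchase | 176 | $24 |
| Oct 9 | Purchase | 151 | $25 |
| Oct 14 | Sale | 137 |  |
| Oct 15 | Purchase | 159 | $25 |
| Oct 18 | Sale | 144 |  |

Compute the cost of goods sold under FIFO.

COGS = $6,849

Oct 14, 137 sold [FIFO — oldest first]: 137 @ $24 = $3,288
Oct 18, 144 sold [FIFO — oldest first]: 39 @ $24 + 105 @ $25 = $3,561
Total COGS = $3,288 + $3,561 = $6,849
Ending inventory: 46 @ $25 + 159 @ $25 = $5,125
Check: goods available $11,974 = COGS $6,849 + ending $5,125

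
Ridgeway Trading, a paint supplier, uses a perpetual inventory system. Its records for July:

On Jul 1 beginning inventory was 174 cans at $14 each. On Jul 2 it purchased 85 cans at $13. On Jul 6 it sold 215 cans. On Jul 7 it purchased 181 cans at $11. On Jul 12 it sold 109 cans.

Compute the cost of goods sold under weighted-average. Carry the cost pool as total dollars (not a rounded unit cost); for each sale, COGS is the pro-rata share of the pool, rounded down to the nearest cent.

After Jul 1: 174 on hand, pool $2,436.00 (≈ $14.0000 each)
After Jul 2: 259 on hand, pool $3,541.00 (≈ $13.6718 each)
Jul 6, sell 215: 215/259 × $3,541.00 → $2,939.44
After Jul 7: 225 on hand, pool $2,592.56 (≈ $11.5225 each)
Jul 12, sell 109: 109/225 × $2,592.56 → $1,255.95
Total COGS = $2,939.44 + $1,255.95 = $4,195.39
Ending inventory (cost pool remaining) = $1,336.61
Check: goods available $5,532.00 = COGS $4,195.39 + ending $1,336.61

COGS = $4,195.39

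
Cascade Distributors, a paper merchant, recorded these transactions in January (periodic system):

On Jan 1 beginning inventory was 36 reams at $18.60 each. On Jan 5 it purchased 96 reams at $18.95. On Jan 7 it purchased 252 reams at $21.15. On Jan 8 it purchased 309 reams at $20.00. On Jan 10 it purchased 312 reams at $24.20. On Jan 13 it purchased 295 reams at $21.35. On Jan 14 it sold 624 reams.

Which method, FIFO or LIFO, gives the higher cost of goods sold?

FIFO COGS: 36 @ $18.60 + 96 @ $18.95 + 252 @ $21.15 + 240 @ $20.00 = $12,618.60
LIFO COGS: 295 @ $21.35 + 312 @ $24.20 + 17 @ $20.00 = $14,188.65

LIFO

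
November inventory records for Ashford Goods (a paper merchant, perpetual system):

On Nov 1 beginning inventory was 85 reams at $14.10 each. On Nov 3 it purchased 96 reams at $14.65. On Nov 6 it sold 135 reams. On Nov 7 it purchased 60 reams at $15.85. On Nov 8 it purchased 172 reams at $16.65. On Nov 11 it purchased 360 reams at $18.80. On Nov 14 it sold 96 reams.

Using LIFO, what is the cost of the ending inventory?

Ending inventory = $9,426.60

Nov 6, 135 sold [LIFO — newest first]: 96 @ $14.65 + 39 @ $14.10 = $1,956.30
Nov 14, 96 sold [LIFO — newest first]: 96 @ $18.80 = $1,804.80
Total COGS = $1,956.30 + $1,804.80 = $3,761.10
Ending inventory: 46 @ $14.10 + 60 @ $15.85 + 172 @ $16.65 + 264 @ $18.80 = $9,426.60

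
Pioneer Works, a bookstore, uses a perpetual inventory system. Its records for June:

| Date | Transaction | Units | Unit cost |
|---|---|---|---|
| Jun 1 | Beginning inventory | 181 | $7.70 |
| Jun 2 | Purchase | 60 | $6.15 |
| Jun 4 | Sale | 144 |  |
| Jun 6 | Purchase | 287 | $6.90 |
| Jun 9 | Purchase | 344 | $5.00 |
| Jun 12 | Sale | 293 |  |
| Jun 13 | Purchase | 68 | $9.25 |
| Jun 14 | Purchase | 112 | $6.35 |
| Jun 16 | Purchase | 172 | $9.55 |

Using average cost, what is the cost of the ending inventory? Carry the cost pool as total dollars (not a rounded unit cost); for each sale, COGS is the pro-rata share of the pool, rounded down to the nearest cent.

Ending inventory = $5,617.76

After Jun 1: 181 on hand, pool $1,393.70 (≈ $7.7000 each)
After Jun 2: 241 on hand, pool $1,762.70 (≈ $7.3141 each)
Jun 4, sell 144: 144/241 × $1,762.70 → $1,053.23
After Jun 6: 384 on hand, pool $2,689.77 (≈ $7.0046 each)
After Jun 9: 728 on hand, pool $4,409.77 (≈ $6.0574 each)
Jun 12, sell 293: 293/728 × $4,409.77 → $1,774.81
After Jun 13: 503 on hand, pool $3,263.96 (≈ $6.4890 each)
After Jun 14: 615 on hand, pool $3,975.16 (≈ $6.4637 each)
After Jun 16: 787 on hand, pool $5,617.76 (≈ $7.1382 each)
Total COGS = $1,053.23 + $1,774.81 = $2,828.04
Ending inventory (cost pool remaining) = $5,617.76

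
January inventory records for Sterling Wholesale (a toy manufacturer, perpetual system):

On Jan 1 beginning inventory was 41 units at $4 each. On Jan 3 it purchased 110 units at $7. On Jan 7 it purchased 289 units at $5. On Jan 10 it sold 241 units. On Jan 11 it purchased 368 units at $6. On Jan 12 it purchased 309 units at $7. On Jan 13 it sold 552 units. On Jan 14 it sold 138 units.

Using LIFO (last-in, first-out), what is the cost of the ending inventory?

Ending inventory = $1,109

Jan 10, 241 sold [LIFO — newest first]: 241 @ $5 = $1,205
Jan 13, 552 sold [LIFO — newest first]: 309 @ $7 + 243 @ $6 = $3,621
Jan 14, 138 sold [LIFO — newest first]: 125 @ $6 + 13 @ $5 = $815
Total COGS = $1,205 + $3,621 + $815 = $5,641
Ending inventory: 41 @ $4 + 110 @ $7 + 35 @ $5 = $1,109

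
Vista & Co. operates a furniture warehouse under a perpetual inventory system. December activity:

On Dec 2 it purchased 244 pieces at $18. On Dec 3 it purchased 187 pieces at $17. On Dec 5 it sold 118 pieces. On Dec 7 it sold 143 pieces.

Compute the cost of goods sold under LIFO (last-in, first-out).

COGS = $4,511

Dec 5, 118 sold [LIFO — newest first]: 118 @ $17 = $2,006
Dec 7, 143 sold [LIFO — newest first]: 69 @ $17 + 74 @ $18 = $2,505
Total COGS = $2,006 + $2,505 = $4,511
Ending inventory: 170 @ $18 = $3,060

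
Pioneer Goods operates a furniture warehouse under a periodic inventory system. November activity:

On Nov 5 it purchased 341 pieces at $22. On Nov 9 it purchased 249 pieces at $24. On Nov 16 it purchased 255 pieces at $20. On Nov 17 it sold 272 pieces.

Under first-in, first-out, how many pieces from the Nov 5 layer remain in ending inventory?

69

Nov 17, 272 sold [FIFO — oldest first]: 272 @ $22 = $5,984
Ending inventory: 69 @ $22 + 249 @ $24 + 255 @ $20 = $12,594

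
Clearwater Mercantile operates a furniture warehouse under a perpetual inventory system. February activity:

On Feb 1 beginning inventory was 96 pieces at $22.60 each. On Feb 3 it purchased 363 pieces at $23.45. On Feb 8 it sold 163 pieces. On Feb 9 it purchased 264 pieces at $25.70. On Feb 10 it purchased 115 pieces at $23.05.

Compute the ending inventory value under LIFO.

Ending inventory = $16,295.15

Feb 8, 163 sold [LIFO — newest first]: 163 @ $23.45 = $3,822.35
Ending inventory: 96 @ $22.60 + 200 @ $23.45 + 264 @ $25.70 + 115 @ $23.05 = $16,295.15
Check: goods available $20,117.50 = COGS $3,822.35 + ending $16,295.15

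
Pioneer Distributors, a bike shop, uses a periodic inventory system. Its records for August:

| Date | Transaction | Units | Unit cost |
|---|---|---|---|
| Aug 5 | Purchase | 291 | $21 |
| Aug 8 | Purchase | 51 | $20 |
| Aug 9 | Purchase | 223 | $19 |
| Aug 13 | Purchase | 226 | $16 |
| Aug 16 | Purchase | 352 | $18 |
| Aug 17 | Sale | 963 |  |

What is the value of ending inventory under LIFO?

Ending inventory = $3,780

Aug 17, 963 sold [LIFO — newest first]: 352 @ $18 + 226 @ $16 + 223 @ $19 + 51 @ $20 + 111 @ $21 = $17,540
Ending inventory: 180 @ $21 = $3,780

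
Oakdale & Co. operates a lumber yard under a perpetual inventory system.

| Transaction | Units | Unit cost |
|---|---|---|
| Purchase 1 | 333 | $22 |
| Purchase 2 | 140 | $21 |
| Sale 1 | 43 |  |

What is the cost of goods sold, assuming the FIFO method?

COGS = $946

Sale 1 (43) [FIFO — oldest first]: 43 @ $22 = $946
Ending inventory: 290 @ $22 + 140 @ $21 = $9,320
Check: goods available $10,266 = COGS $946 + ending $9,320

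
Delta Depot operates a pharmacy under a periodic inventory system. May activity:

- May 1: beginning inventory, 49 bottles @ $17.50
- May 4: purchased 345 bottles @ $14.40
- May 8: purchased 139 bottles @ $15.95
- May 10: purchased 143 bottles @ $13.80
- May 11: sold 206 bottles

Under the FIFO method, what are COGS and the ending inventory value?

COGS = $3,118.30; ending inventory = $6,897.65

May 11, 206 sold [FIFO — oldest first]: 49 @ $17.50 + 157 @ $14.40 = $3,118.30
Ending inventory: 188 @ $14.40 + 139 @ $15.95 + 143 @ $13.80 = $6,897.65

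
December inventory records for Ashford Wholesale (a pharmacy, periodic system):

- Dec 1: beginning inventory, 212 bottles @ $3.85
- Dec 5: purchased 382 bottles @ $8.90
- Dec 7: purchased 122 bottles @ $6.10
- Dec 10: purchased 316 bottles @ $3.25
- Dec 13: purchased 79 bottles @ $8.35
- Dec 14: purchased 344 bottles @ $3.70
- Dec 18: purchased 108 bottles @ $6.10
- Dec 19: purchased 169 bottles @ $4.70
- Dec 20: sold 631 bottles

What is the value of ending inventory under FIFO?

Dec 20, 631 sold [FIFO — oldest first]: 212 @ $3.85 + 382 @ $8.90 + 37 @ $6.10 = $4,441.70
Ending inventory: 85 @ $6.10 + 316 @ $3.25 + 79 @ $8.35 + 344 @ $3.70 + 108 @ $6.10 + 169 @ $4.70 = $4,931.05
Check: goods available $9,372.75 = COGS $4,441.70 + ending $4,931.05

Ending inventory = $4,931.05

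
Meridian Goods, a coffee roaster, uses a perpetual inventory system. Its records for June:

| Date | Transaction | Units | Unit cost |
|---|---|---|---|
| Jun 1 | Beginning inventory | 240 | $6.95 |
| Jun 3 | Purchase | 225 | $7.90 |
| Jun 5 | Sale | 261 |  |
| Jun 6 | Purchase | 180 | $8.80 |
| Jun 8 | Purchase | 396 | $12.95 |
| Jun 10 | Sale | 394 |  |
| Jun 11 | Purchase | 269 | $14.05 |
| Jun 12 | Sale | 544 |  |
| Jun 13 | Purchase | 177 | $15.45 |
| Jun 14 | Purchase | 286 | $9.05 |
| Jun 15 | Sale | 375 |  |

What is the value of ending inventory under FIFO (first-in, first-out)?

Jun 5, 261 sold [FIFO — oldest first]: 240 @ $6.95 + 21 @ $7.90 = $1,833.90
Jun 10, 394 sold [FIFO — oldest first]: 204 @ $7.90 + 180 @ $8.80 + 10 @ $12.95 = $3,325.10
Jun 12, 544 sold [FIFO — oldest first]: 386 @ $12.95 + 158 @ $14.05 = $7,218.60
Jun 15, 375 sold [FIFO — oldest first]: 111 @ $14.05 + 177 @ $15.45 + 87 @ $9.05 = $5,081.55
Total COGS = $1,833.90 + $3,325.10 + $7,218.60 + $5,081.55 = $17,459.15
Ending inventory: 199 @ $9.05 = $1,800.95
Check: goods available $19,260.10 = COGS $17,459.15 + ending $1,800.95

Ending inventory = $1,800.95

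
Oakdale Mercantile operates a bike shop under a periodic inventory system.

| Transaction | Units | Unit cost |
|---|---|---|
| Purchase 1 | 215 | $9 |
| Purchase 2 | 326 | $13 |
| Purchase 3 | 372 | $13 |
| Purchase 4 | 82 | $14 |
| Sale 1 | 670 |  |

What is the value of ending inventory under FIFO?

Sale 1 (670) [FIFO — oldest first]: 215 @ $9 + 326 @ $13 + 129 @ $13 = $7,850
Ending inventory: 243 @ $13 + 82 @ $14 = $4,307

Ending inventory = $4,307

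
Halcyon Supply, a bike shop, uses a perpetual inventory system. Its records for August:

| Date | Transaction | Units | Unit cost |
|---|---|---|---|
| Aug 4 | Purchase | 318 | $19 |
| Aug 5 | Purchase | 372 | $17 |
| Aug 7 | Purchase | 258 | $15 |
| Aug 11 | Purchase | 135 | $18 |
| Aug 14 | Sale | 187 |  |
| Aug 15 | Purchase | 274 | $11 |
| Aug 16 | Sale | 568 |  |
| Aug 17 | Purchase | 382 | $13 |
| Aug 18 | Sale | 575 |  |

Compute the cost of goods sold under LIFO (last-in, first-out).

Aug 14, 187 sold [LIFO — newest first]: 135 @ $18 + 52 @ $15 = $3,210
Aug 16, 568 sold [LIFO — newest first]: 274 @ $11 + 206 @ $15 + 88 @ $17 = $7,600
Aug 18, 575 sold [LIFO — newest first]: 382 @ $13 + 193 @ $17 = $8,247
Total COGS = $3,210 + $7,600 + $8,247 = $19,057
Ending inventory: 318 @ $19 + 91 @ $17 = $7,589
Check: goods available $26,646 = COGS $19,057 + ending $7,589

COGS = $19,057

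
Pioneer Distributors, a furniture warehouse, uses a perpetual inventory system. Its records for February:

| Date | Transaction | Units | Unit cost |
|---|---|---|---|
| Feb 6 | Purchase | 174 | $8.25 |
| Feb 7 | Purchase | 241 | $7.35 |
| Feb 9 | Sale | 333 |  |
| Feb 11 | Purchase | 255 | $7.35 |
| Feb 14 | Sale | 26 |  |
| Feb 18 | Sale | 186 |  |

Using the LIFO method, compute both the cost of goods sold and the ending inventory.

COGS = $4,088.55; ending inventory = $992.55

Feb 9, 333 sold [LIFO — newest first]: 241 @ $7.35 + 92 @ $8.25 = $2,530.35
Feb 14, 26 sold [LIFO — newest first]: 26 @ $7.35 = $191.10
Feb 18, 186 sold [LIFO — newest first]: 186 @ $7.35 = $1,367.10
Total COGS = $2,530.35 + $191.10 + $1,367.10 = $4,088.55
Ending inventory: 82 @ $8.25 + 43 @ $7.35 = $992.55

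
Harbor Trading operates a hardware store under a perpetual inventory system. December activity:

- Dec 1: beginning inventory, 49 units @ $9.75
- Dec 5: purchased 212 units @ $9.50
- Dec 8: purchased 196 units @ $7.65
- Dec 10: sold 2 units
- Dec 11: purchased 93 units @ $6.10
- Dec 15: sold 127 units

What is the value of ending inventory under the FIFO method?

Ending inventory = $3,320.70

Dec 10, 2 sold [FIFO — oldest first]: 2 @ $9.75 = $19.50
Dec 15, 127 sold [FIFO — oldest first]: 47 @ $9.75 + 80 @ $9.50 = $1,218.25
Total COGS = $19.50 + $1,218.25 = $1,237.75
Ending inventory: 132 @ $9.50 + 196 @ $7.65 + 93 @ $6.10 = $3,320.70
Check: goods available $4,558.45 = COGS $1,237.75 + ending $3,320.70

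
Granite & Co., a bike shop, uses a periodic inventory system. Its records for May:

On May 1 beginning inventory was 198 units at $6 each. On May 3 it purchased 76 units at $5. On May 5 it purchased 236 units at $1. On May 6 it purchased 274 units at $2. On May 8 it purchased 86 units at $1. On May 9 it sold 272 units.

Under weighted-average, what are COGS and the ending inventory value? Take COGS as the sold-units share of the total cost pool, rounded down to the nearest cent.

COGS = $762.22; ending inventory = $1,675.78

May 9, sell 272: 272/870 × $2,438.00 → $762.22
Ending inventory (cost pool remaining) = $1,675.78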